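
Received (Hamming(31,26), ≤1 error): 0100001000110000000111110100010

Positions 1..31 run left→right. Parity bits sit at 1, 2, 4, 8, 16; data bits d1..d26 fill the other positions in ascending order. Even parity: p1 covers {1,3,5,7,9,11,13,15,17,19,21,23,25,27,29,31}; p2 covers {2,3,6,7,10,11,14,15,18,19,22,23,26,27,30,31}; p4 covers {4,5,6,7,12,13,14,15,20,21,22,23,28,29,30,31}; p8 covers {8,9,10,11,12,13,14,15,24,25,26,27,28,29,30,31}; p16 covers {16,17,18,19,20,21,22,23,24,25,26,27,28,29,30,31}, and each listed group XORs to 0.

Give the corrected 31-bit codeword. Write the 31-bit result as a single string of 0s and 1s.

0100001000110000000111110100000

s1 (pos 1,3,5,7,9,11,13,15,17,19,21,23,25,27,29,31): 0⊕0⊕0⊕1⊕0⊕1⊕0⊕0⊕0⊕0⊕1⊕1⊕0⊕0⊕0⊕0 = 0
s2 (pos 2,3,6,7,10,11,14,15,18,19,22,23,26,27,30,31): 1⊕0⊕0⊕1⊕0⊕1⊕0⊕0⊕0⊕0⊕1⊕1⊕1⊕0⊕1⊕0 = 1
s4 (pos 4,5,6,7,12,13,14,15,20,21,22,23,28,29,30,31): 0⊕0⊕0⊕1⊕1⊕0⊕0⊕0⊕1⊕1⊕1⊕1⊕0⊕0⊕1⊕0 = 1
s8 (pos 8,9,10,11,12,13,14,15,24,25,26,27,28,29,30,31): 0⊕0⊕0⊕1⊕1⊕0⊕0⊕0⊕1⊕0⊕1⊕0⊕0⊕0⊕1⊕0 = 1
s16 (pos 16,17,18,19,20,21,22,23,24,25,26,27,28,29,30,31): 0⊕0⊕0⊕0⊕1⊕1⊕1⊕1⊕1⊕0⊕1⊕0⊕0⊕0⊕1⊕0 = 1
Syndrome s16…s1 = 11110 → error at position 30.
Flip position 30: 0100001000110000000111110100010 → 0100001000110000000111110100000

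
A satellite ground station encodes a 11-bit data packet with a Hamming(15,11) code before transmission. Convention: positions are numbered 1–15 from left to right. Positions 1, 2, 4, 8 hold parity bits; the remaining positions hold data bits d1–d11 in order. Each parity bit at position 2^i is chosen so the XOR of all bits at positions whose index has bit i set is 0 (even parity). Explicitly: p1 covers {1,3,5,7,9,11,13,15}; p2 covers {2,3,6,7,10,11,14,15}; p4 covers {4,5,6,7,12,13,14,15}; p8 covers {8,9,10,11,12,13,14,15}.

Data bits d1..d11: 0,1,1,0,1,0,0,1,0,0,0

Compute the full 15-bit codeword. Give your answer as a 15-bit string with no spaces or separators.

010111001001000

Place data at non-parity positions: p1 p2 0 p4 1 1 0 p8 1 0 0 1 0 0 0
p1 (pos 1,3,5,7,9,11,13,15): XOR of data positions = 0⊕1⊕0⊕1⊕0⊕0⊕0 = 0
p2 (pos 2,3,6,7,10,11,14,15): XOR of data positions = 0⊕1⊕0⊕0⊕0⊕0⊕0 = 1
p4 (pos 4,5,6,7,12,13,14,15): XOR of data positions = 1⊕1⊕0⊕1⊕0⊕0⊕0 = 1
p8 (pos 8,9,10,11,12,13,14,15): XOR of data positions = 1⊕0⊕0⊕1⊕0⊕0⊕0 = 0
Codeword: 010111001001000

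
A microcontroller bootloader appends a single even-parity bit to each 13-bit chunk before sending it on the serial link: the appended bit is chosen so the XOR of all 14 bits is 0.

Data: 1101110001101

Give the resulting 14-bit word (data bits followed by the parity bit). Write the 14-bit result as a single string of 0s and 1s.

11011100011010

XOR of the 13 data bits: 1⊕1⊕0⊕1⊕1⊕1⊕0⊕0⊕0⊕1⊕1⊕0⊕1 = 0
Parity bit = 0 (so all 14 bits XOR to 0).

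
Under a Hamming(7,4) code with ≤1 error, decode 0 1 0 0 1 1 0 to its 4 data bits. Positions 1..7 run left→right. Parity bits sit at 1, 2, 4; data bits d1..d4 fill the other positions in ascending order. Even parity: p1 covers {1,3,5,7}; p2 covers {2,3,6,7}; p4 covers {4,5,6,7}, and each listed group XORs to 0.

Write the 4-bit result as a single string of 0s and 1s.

s1 (pos 1,3,5,7): 0⊕0⊕1⊕0 = 1
s2 (pos 2,3,6,7): 1⊕0⊕1⊕0 = 0
s4 (pos 4,5,6,7): 0⊕1⊕1⊕0 = 0
Syndrome s4…s1 = 001 → error at position 1.
Flip position 1: 0100110 → 1100110
Read data bits from positions 3,5,6,7: 0110

0110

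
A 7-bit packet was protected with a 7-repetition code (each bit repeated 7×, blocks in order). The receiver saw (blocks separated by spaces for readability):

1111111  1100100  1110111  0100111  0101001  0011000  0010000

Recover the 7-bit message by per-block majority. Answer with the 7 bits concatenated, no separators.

Block 1 (1111111): 7 ones → 1
Block 2 (1100100): 3 ones → 0
Block 3 (1110111): 6 ones → 1
Block 4 (0100111): 4 ones → 1
Block 5 (0101001): 3 ones → 0
Block 6 (0011000): 2 ones → 0
Block 7 (0010000): 1 one → 0

1011000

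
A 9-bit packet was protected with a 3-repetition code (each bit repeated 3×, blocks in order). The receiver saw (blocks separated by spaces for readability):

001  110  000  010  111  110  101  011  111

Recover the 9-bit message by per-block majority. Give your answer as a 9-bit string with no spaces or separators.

010011111

Block 1 (001): 1 one → 0
Block 2 (110): 2 ones → 1
Block 3 (000): 0 ones → 0
Block 4 (010): 1 one → 0
Block 5 (111): 3 ones → 1
Block 6 (110): 2 ones → 1
Block 7 (101): 2 ones → 1
Block 8 (011): 2 ones → 1
Block 9 (111): 3 ones → 1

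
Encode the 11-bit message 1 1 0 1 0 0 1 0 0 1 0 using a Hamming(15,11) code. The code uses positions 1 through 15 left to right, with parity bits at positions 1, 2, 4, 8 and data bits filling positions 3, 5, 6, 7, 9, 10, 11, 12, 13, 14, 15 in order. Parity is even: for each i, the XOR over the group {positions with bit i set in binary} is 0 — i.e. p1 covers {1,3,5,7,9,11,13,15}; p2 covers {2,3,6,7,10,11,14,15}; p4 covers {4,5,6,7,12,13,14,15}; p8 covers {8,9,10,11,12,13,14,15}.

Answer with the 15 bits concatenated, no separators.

Place data at non-parity positions: p1 p2 1 p4 1 0 1 p8 0 0 1 0 0 1 0
p1 (pos 1,3,5,7,9,11,13,15): XOR of data positions = 1⊕1⊕1⊕0⊕1⊕0⊕0 = 0
p2 (pos 2,3,6,7,10,11,14,15): XOR of data positions = 1⊕0⊕1⊕0⊕1⊕1⊕0 = 0
p4 (pos 4,5,6,7,12,13,14,15): XOR of data positions = 1⊕0⊕1⊕0⊕0⊕1⊕0 = 1
p8 (pos 8,9,10,11,12,13,14,15): XOR of data positions = 0⊕0⊕1⊕0⊕0⊕1⊕0 = 0
Codeword: 001110100010010

001110100010010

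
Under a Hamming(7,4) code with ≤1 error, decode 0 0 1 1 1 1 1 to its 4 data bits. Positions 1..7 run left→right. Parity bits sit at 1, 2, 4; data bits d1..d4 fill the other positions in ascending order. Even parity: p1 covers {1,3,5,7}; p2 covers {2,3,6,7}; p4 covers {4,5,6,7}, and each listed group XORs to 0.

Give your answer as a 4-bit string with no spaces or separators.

0111

s1 (pos 1,3,5,7): 0⊕1⊕1⊕1 = 1
s2 (pos 2,3,6,7): 0⊕1⊕1⊕1 = 1
s4 (pos 4,5,6,7): 1⊕1⊕1⊕1 = 0
Syndrome s4…s1 = 011 → error at position 3.
Flip position 3: 0011111 → 0001111
Read data bits from positions 3,5,6,7: 0111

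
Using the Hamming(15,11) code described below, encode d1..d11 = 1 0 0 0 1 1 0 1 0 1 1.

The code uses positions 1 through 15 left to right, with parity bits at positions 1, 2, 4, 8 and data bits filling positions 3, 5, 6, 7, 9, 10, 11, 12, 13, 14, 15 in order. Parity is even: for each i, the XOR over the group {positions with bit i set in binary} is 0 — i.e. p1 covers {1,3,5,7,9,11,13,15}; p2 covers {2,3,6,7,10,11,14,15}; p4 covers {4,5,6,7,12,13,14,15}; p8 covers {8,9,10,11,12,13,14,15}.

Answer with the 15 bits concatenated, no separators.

101100011101011

Place data at non-parity positions: p1 p2 1 p4 0 0 0 p8 1 1 0 1 0 1 1
p1 (pos 1,3,5,7,9,11,13,15): XOR of data positions = 1⊕0⊕0⊕1⊕0⊕0⊕1 = 1
p2 (pos 2,3,6,7,10,11,14,15): XOR of data positions = 1⊕0⊕0⊕1⊕0⊕1⊕1 = 0
p4 (pos 4,5,6,7,12,13,14,15): XOR of data positions = 0⊕0⊕0⊕1⊕0⊕1⊕1 = 1
p8 (pos 8,9,10,11,12,13,14,15): XOR of data positions = 1⊕1⊕0⊕1⊕0⊕1⊕1 = 1
Codeword: 101100011101011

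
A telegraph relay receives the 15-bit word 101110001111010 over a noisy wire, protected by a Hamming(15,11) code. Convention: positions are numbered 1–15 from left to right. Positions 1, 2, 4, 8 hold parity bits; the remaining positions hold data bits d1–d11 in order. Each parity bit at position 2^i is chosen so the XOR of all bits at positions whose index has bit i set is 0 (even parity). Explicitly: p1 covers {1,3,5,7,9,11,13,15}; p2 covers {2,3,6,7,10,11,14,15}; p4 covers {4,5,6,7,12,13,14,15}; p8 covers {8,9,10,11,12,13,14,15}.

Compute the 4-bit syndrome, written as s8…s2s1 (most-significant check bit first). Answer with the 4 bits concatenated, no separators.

1001

s1 (pos 1,3,5,7,9,11,13,15): 1⊕1⊕1⊕0⊕1⊕1⊕0⊕0 = 1
s2 (pos 2,3,6,7,10,11,14,15): 0⊕1⊕0⊕0⊕1⊕1⊕1⊕0 = 0
s4 (pos 4,5,6,7,12,13,14,15): 1⊕1⊕0⊕0⊕1⊕0⊕1⊕0 = 0
s8 (pos 8,9,10,11,12,13,14,15): 0⊕1⊕1⊕1⊕1⊕0⊕1⊕0 = 1
Syndrome s8…s1 = 1001 → error at position 9.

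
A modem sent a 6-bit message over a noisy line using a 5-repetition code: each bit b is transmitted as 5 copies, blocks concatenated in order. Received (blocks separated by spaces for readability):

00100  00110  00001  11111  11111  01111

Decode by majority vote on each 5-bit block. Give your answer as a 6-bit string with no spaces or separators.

Block 1 (00100): 1 one → 0
Block 2 (00110): 2 ones → 0
Block 3 (00001): 1 one → 0
Block 4 (11111): 5 ones → 1
Block 5 (11111): 5 ones → 1
Block 6 (01111): 4 ones → 1

000111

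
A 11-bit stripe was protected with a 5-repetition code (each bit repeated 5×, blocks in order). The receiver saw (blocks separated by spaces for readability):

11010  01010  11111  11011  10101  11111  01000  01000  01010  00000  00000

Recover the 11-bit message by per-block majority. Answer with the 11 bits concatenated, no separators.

Block 1 (11010): 3 ones → 1
Block 2 (01010): 2 ones → 0
Block 3 (11111): 5 ones → 1
Block 4 (11011): 4 ones → 1
Block 5 (10101): 3 ones → 1
Block 6 (11111): 5 ones → 1
Block 7 (01000): 1 one → 0
Block 8 (01000): 1 one → 0
Block 9 (01010): 2 ones → 0
Block 10 (00000): 0 ones → 0
Block 11 (00000): 0 ones → 0

10111100000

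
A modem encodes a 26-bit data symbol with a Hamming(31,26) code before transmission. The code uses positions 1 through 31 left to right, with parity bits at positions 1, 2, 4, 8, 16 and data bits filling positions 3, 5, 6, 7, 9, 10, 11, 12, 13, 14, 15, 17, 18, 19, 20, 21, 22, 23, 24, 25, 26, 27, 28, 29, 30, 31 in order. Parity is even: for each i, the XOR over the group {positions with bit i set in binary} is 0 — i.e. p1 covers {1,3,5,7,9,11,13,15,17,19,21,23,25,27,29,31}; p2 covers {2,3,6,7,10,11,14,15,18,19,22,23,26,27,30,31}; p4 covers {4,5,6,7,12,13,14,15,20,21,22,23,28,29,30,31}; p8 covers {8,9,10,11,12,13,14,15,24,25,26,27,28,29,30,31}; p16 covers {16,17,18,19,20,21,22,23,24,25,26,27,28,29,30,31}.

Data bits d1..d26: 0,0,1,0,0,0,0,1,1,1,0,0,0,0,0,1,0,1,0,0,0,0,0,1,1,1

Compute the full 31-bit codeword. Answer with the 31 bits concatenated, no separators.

Place data at non-parity positions: p1 p2 0 p4 0 1 0 p8 0 0 0 1 1 1 0 p16 0 0 0 0 1 0 1 0 0 0 0 0 1 1 1
p1 (pos 1,3,5,7,9,11,13,15,17,19,21,23,25,27,29,31): XOR of data positions = 0⊕0⊕0⊕0⊕0⊕1⊕0⊕0⊕0⊕1⊕1⊕0⊕0⊕1⊕1 = 1
p2 (pos 2,3,6,7,10,11,14,15,18,19,22,23,26,27,30,31): XOR of data positions = 0⊕1⊕0⊕0⊕0⊕1⊕0⊕0⊕0⊕0⊕1⊕0⊕0⊕1⊕1 = 1
p4 (pos 4,5,6,7,12,13,14,15,20,21,22,23,28,29,30,31): XOR of data positions = 0⊕1⊕0⊕1⊕1⊕1⊕0⊕0⊕1⊕0⊕1⊕0⊕1⊕1⊕1 = 1
p8 (pos 8,9,10,11,12,13,14,15,24,25,26,27,28,29,30,31): XOR of data positions = 0⊕0⊕0⊕1⊕1⊕1⊕0⊕0⊕0⊕0⊕0⊕0⊕1⊕1⊕1 = 0
p16 (pos 16,17,18,19,20,21,22,23,24,25,26,27,28,29,30,31): XOR of data positions = 0⊕0⊕0⊕0⊕1⊕0⊕1⊕0⊕0⊕0⊕0⊕0⊕1⊕1⊕1 = 1
Codeword: 1101010000011101000010100000111

1101010000011101000010100000111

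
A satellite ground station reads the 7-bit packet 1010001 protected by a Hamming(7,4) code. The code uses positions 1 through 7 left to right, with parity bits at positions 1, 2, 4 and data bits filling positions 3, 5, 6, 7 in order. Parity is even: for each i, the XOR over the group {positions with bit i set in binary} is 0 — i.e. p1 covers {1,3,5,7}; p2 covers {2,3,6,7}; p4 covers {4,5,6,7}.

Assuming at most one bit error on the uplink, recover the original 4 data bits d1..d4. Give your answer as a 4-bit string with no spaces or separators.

1101

s1 (pos 1,3,5,7): 1⊕1⊕0⊕1 = 1
s2 (pos 2,3,6,7): 0⊕1⊕0⊕1 = 0
s4 (pos 4,5,6,7): 0⊕0⊕0⊕1 = 1
Syndrome s4…s1 = 101 → error at position 5.
Flip position 5: 1010001 → 1010101
Read data bits from positions 3,5,6,7: 1101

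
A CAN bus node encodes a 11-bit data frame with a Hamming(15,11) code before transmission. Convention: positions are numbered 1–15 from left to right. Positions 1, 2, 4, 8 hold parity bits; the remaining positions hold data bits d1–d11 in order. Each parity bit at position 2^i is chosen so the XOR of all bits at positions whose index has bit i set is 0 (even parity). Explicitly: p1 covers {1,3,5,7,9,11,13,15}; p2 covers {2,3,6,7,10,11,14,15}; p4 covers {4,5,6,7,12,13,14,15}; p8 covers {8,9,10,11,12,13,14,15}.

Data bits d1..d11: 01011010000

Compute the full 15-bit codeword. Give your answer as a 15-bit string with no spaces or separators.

Place data at non-parity positions: p1 p2 0 p4 1 0 1 p8 1 0 1 0 0 0 0
p1 (pos 1,3,5,7,9,11,13,15): XOR of data positions = 0⊕1⊕1⊕1⊕1⊕0⊕0 = 0
p2 (pos 2,3,6,7,10,11,14,15): XOR of data positions = 0⊕0⊕1⊕0⊕1⊕0⊕0 = 0
p4 (pos 4,5,6,7,12,13,14,15): XOR of data positions = 1⊕0⊕1⊕0⊕0⊕0⊕0 = 0
p8 (pos 8,9,10,11,12,13,14,15): XOR of data positions = 1⊕0⊕1⊕0⊕0⊕0⊕0 = 0
Codeword: 000010101010000

000010101010000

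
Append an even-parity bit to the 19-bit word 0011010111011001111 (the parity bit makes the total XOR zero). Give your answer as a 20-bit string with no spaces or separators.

XOR of the 19 data bits: 0⊕0⊕1⊕1⊕0⊕1⊕0⊕1⊕1⊕1⊕0⊕1⊕1⊕0⊕0⊕1⊕1⊕1⊕1 = 0
Parity bit = 0 (so all 20 bits XOR to 0).

00110101110110011110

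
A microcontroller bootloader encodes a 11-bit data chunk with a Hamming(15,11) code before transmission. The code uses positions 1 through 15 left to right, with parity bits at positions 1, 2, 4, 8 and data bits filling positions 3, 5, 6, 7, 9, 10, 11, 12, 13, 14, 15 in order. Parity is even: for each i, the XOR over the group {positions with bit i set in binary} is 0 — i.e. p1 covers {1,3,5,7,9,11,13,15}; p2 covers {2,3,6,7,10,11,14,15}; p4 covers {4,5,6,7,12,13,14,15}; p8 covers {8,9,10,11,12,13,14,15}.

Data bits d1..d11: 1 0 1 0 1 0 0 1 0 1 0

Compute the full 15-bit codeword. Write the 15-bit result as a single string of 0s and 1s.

011101011001010

Place data at non-parity positions: p1 p2 1 p4 0 1 0 p8 1 0 0 1 0 1 0
p1 (pos 1,3,5,7,9,11,13,15): XOR of data positions = 1⊕0⊕0⊕1⊕0⊕0⊕0 = 0
p2 (pos 2,3,6,7,10,11,14,15): XOR of data positions = 1⊕1⊕0⊕0⊕0⊕1⊕0 = 1
p4 (pos 4,5,6,7,12,13,14,15): XOR of data positions = 0⊕1⊕0⊕1⊕0⊕1⊕0 = 1
p8 (pos 8,9,10,11,12,13,14,15): XOR of data positions = 1⊕0⊕0⊕1⊕0⊕1⊕0 = 1
Codeword: 011101011001010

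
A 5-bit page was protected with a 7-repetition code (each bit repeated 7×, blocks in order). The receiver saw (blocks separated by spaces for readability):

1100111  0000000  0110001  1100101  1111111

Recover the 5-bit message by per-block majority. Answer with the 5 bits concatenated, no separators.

Block 1 (1100111): 5 ones → 1
Block 2 (0000000): 0 ones → 0
Block 3 (0110001): 3 ones → 0
Block 4 (1100101): 4 ones → 1
Block 5 (1111111): 7 ones → 1

10011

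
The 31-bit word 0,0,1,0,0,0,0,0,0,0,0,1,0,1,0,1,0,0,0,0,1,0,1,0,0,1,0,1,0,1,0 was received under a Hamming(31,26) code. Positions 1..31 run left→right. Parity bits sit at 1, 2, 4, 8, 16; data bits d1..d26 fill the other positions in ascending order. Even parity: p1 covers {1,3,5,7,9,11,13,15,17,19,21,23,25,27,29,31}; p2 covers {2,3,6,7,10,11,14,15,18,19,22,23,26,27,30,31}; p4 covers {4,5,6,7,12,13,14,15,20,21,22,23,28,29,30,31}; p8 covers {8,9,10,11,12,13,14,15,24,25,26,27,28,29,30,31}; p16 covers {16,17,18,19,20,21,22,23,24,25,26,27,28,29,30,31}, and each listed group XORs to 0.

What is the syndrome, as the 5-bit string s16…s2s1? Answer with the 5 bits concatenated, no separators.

01011

s1 (pos 1,3,5,7,9,11,13,15,17,19,21,23,25,27,29,31): 0⊕1⊕0⊕0⊕0⊕0⊕0⊕0⊕0⊕0⊕1⊕1⊕0⊕0⊕0⊕0 = 1
s2 (pos 2,3,6,7,10,11,14,15,18,19,22,23,26,27,30,31): 0⊕1⊕0⊕0⊕0⊕0⊕1⊕0⊕0⊕0⊕0⊕1⊕1⊕0⊕1⊕0 = 1
s4 (pos 4,5,6,7,12,13,14,15,20,21,22,23,28,29,30,31): 0⊕0⊕0⊕0⊕1⊕0⊕1⊕0⊕0⊕1⊕0⊕1⊕1⊕0⊕1⊕0 = 0
s8 (pos 8,9,10,11,12,13,14,15,24,25,26,27,28,29,30,31): 0⊕0⊕0⊕0⊕1⊕0⊕1⊕0⊕0⊕0⊕1⊕0⊕1⊕0⊕1⊕0 = 1
s16 (pos 16,17,18,19,20,21,22,23,24,25,26,27,28,29,30,31): 1⊕0⊕0⊕0⊕0⊕1⊕0⊕1⊕0⊕0⊕1⊕0⊕1⊕0⊕1⊕0 = 0
Syndrome s16…s1 = 01011 → error at position 11.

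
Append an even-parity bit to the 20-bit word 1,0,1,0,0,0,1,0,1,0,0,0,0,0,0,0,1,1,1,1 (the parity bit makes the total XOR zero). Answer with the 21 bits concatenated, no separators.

101000101000000011110

XOR of the 20 data bits: 1⊕0⊕1⊕0⊕0⊕0⊕1⊕0⊕1⊕0⊕0⊕0⊕0⊕0⊕0⊕0⊕1⊕1⊕1⊕1 = 0
Parity bit = 0 (so all 21 bits XOR to 0).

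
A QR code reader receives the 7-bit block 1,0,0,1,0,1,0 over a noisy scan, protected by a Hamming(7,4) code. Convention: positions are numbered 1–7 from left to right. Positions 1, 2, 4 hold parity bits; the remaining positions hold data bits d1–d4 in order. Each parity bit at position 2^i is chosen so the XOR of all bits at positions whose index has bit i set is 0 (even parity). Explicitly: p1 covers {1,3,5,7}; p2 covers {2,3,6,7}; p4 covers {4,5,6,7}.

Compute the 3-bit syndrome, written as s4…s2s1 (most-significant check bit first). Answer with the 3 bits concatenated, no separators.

011

s1 (pos 1,3,5,7): 1⊕0⊕0⊕0 = 1
s2 (pos 2,3,6,7): 0⊕0⊕1⊕0 = 1
s4 (pos 4,5,6,7): 1⊕0⊕1⊕0 = 0
Syndrome s4…s1 = 011 → error at position 3.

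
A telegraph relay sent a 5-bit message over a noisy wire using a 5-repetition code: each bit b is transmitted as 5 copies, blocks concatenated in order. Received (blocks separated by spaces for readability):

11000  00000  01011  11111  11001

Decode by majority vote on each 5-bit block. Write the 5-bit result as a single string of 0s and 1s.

00111

Block 1 (11000): 2 ones → 0
Block 2 (00000): 0 ones → 0
Block 3 (01011): 3 ones → 1
Block 4 (11111): 5 ones → 1
Block 5 (11001): 3 ones → 1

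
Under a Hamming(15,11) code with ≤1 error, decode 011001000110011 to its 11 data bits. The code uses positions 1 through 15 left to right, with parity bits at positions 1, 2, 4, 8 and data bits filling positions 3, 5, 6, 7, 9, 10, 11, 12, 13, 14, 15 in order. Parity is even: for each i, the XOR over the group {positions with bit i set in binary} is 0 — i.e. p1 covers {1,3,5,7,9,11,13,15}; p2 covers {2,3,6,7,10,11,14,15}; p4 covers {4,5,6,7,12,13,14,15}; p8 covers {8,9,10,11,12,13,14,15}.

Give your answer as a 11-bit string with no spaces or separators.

10110110011

s1 (pos 1,3,5,7,9,11,13,15): 0⊕1⊕0⊕0⊕0⊕1⊕0⊕1 = 1
s2 (pos 2,3,6,7,10,11,14,15): 1⊕1⊕1⊕0⊕1⊕1⊕1⊕1 = 1
s4 (pos 4,5,6,7,12,13,14,15): 0⊕0⊕1⊕0⊕0⊕0⊕1⊕1 = 1
s8 (pos 8,9,10,11,12,13,14,15): 0⊕0⊕1⊕1⊕0⊕0⊕1⊕1 = 0
Syndrome s8…s1 = 0111 → error at position 7.
Flip position 7: 011001000110011 → 011001100110011
Read data bits from positions 3,5,6,7,9,10,11,12,13,14,15: 10110110011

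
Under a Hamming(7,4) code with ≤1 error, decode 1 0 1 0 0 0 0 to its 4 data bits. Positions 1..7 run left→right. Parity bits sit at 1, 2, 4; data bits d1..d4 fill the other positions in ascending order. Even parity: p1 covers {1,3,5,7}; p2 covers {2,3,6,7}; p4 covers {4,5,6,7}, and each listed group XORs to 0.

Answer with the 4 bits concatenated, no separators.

s1 (pos 1,3,5,7): 1⊕1⊕0⊕0 = 0
s2 (pos 2,3,6,7): 0⊕1⊕0⊕0 = 1
s4 (pos 4,5,6,7): 0⊕0⊕0⊕0 = 0
Syndrome s4…s1 = 010 → error at position 2.
Flip position 2: 1010000 → 1110000
Read data bits from positions 3,5,6,7: 1000

1000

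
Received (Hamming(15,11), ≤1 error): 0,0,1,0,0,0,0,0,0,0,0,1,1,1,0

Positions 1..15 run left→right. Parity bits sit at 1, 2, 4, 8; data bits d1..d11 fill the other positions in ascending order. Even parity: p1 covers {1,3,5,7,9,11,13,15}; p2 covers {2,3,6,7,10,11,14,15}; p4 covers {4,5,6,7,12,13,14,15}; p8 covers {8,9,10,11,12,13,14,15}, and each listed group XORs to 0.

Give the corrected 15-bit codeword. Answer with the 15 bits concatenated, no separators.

001000000000110

s1 (pos 1,3,5,7,9,11,13,15): 0⊕1⊕0⊕0⊕0⊕0⊕1⊕0 = 0
s2 (pos 2,3,6,7,10,11,14,15): 0⊕1⊕0⊕0⊕0⊕0⊕1⊕0 = 0
s4 (pos 4,5,6,7,12,13,14,15): 0⊕0⊕0⊕0⊕1⊕1⊕1⊕0 = 1
s8 (pos 8,9,10,11,12,13,14,15): 0⊕0⊕0⊕0⊕1⊕1⊕1⊕0 = 1
Syndrome s8…s1 = 1100 → error at position 12.
Flip position 12: 001000000001110 → 001000000000110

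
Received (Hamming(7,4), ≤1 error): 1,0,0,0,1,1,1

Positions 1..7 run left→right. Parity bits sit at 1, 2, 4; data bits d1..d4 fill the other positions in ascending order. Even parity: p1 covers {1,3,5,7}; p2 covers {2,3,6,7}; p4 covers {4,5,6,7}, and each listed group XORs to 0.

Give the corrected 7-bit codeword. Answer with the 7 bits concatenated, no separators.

s1 (pos 1,3,5,7): 1⊕0⊕1⊕1 = 1
s2 (pos 2,3,6,7): 0⊕0⊕1⊕1 = 0
s4 (pos 4,5,6,7): 0⊕1⊕1⊕1 = 1
Syndrome s4…s1 = 101 → error at position 5.
Flip position 5: 1000111 → 1000011

1000011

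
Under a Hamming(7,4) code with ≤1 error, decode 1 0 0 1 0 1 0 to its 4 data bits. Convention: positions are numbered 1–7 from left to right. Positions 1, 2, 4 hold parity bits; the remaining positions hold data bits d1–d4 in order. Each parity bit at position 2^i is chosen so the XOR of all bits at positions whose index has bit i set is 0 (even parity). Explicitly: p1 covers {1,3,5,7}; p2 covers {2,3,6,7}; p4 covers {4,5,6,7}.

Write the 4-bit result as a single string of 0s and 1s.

s1 (pos 1,3,5,7): 1⊕0⊕0⊕0 = 1
s2 (pos 2,3,6,7): 0⊕0⊕1⊕0 = 1
s4 (pos 4,5,6,7): 1⊕0⊕1⊕0 = 0
Syndrome s4…s1 = 011 → error at position 3.
Flip position 3: 1001010 → 1011010
Read data bits from positions 3,5,6,7: 1010

1010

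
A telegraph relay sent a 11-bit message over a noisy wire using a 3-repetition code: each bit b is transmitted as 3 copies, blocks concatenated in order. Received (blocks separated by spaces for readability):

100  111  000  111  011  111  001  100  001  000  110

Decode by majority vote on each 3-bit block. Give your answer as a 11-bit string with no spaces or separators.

Block 1 (100): 1 one → 0
Block 2 (111): 3 ones → 1
Block 3 (000): 0 ones → 0
Block 4 (111): 3 ones → 1
Block 5 (011): 2 ones → 1
Block 6 (111): 3 ones → 1
Block 7 (001): 1 one → 0
Block 8 (100): 1 one → 0
Block 9 (001): 1 one → 0
Block 10 (000): 0 ones → 0
Block 11 (110): 2 ones → 1

01011100001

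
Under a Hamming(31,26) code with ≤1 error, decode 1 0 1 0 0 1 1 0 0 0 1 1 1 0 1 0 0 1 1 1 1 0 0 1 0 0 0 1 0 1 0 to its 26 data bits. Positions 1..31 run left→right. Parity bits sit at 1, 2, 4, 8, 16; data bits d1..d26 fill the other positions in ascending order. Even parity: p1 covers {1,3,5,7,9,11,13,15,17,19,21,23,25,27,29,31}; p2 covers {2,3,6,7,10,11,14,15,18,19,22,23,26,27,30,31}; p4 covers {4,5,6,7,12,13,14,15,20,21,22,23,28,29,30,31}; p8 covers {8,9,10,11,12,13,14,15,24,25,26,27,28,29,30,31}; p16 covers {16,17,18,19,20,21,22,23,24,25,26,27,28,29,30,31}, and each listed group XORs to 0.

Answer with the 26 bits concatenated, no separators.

10110011101011110010000010

s1 (pos 1,3,5,7,9,11,13,15,17,19,21,23,25,27,29,31): 1⊕1⊕0⊕1⊕0⊕1⊕1⊕1⊕0⊕1⊕1⊕0⊕0⊕0⊕0⊕0 = 0
s2 (pos 2,3,6,7,10,11,14,15,18,19,22,23,26,27,30,31): 0⊕1⊕1⊕1⊕0⊕1⊕0⊕1⊕1⊕1⊕0⊕0⊕0⊕0⊕1⊕0 = 0
s4 (pos 4,5,6,7,12,13,14,15,20,21,22,23,28,29,30,31): 0⊕0⊕1⊕1⊕1⊕1⊕0⊕1⊕1⊕1⊕0⊕0⊕1⊕0⊕1⊕0 = 1
s8 (pos 8,9,10,11,12,13,14,15,24,25,26,27,28,29,30,31): 0⊕0⊕0⊕1⊕1⊕1⊕0⊕1⊕1⊕0⊕0⊕0⊕1⊕0⊕1⊕0 = 1
s16 (pos 16,17,18,19,20,21,22,23,24,25,26,27,28,29,30,31): 0⊕0⊕1⊕1⊕1⊕1⊕0⊕0⊕1⊕0⊕0⊕0⊕1⊕0⊕1⊕0 = 1
Syndrome s16…s1 = 11100 → error at position 28.
Flip position 28: 1010011000111010011110010001010 → 1010011000111010011110010000010
Read data bits from positions 3,5,6,7,9,10,11,12,13,14,15,17,18,19,20,21,22,23,24,25,26,27,28,29,30,31: 10110011101011110010000010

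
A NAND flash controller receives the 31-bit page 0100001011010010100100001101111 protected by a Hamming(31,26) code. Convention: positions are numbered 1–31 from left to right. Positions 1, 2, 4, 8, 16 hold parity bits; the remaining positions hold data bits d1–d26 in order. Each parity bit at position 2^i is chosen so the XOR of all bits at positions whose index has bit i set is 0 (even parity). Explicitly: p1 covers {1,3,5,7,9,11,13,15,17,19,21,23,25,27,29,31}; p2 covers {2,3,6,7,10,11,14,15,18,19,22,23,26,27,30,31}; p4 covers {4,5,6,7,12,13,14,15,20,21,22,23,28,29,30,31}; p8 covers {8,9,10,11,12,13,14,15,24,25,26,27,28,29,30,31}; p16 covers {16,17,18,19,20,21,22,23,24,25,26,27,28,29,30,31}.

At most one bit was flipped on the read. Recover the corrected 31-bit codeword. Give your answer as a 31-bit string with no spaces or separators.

s1 (pos 1,3,5,7,9,11,13,15,17,19,21,23,25,27,29,31): 0⊕0⊕0⊕1⊕1⊕0⊕0⊕1⊕1⊕0⊕0⊕0⊕1⊕0⊕1⊕1 = 1
s2 (pos 2,3,6,7,10,11,14,15,18,19,22,23,26,27,30,31): 1⊕0⊕0⊕1⊕1⊕0⊕0⊕1⊕0⊕0⊕0⊕0⊕1⊕0⊕1⊕1 = 1
s4 (pos 4,5,6,7,12,13,14,15,20,21,22,23,28,29,30,31): 0⊕0⊕0⊕1⊕1⊕0⊕0⊕1⊕1⊕0⊕0⊕0⊕1⊕1⊕1⊕1 = 0
s8 (pos 8,9,10,11,12,13,14,15,24,25,26,27,28,29,30,31): 0⊕1⊕1⊕0⊕1⊕0⊕0⊕1⊕0⊕1⊕1⊕0⊕1⊕1⊕1⊕1 = 0
s16 (pos 16,17,18,19,20,21,22,23,24,25,26,27,28,29,30,31): 0⊕1⊕0⊕0⊕1⊕0⊕0⊕0⊕0⊕1⊕1⊕0⊕1⊕1⊕1⊕1 = 0
Syndrome s16…s1 = 00011 → error at position 3.
Flip position 3: 0100001011010010100100001101111 → 0110001011010010100100001101111

0110001011010010100100001101111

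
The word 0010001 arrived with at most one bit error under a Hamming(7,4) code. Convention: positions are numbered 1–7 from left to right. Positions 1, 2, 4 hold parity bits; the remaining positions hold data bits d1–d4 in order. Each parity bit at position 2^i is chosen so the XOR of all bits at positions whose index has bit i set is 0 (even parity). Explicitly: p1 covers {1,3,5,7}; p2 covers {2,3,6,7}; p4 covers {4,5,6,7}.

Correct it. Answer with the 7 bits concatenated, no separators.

s1 (pos 1,3,5,7): 0⊕1⊕0⊕1 = 0
s2 (pos 2,3,6,7): 0⊕1⊕0⊕1 = 0
s4 (pos 4,5,6,7): 0⊕0⊕0⊕1 = 1
Syndrome s4…s1 = 100 → error at position 4.
Flip position 4: 0010001 → 0011001

0011001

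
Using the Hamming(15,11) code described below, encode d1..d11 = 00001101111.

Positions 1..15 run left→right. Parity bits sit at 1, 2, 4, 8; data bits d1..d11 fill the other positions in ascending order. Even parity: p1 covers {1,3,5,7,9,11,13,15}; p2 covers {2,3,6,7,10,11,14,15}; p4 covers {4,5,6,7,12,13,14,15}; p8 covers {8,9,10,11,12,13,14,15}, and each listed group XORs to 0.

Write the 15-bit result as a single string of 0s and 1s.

Place data at non-parity positions: p1 p2 0 p4 0 0 0 p8 1 1 0 1 1 1 1
p1 (pos 1,3,5,7,9,11,13,15): XOR of data positions = 0⊕0⊕0⊕1⊕0⊕1⊕1 = 1
p2 (pos 2,3,6,7,10,11,14,15): XOR of data positions = 0⊕0⊕0⊕1⊕0⊕1⊕1 = 1
p4 (pos 4,5,6,7,12,13,14,15): XOR of data positions = 0⊕0⊕0⊕1⊕1⊕1⊕1 = 0
p8 (pos 8,9,10,11,12,13,14,15): XOR of data positions = 1⊕1⊕0⊕1⊕1⊕1⊕1 = 0
Codeword: 110000001101111

110000001101111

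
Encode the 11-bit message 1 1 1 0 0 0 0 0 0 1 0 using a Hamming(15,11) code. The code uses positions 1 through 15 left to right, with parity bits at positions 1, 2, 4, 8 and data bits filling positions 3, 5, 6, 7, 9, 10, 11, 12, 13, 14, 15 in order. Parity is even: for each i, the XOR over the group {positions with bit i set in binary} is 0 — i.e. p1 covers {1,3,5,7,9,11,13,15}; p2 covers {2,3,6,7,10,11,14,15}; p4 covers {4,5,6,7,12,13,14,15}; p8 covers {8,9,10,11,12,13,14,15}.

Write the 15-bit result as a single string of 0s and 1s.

Place data at non-parity positions: p1 p2 1 p4 1 1 0 p8 0 0 0 0 0 1 0
p1 (pos 1,3,5,7,9,11,13,15): XOR of data positions = 1⊕1⊕0⊕0⊕0⊕0⊕0 = 0
p2 (pos 2,3,6,7,10,11,14,15): XOR of data positions = 1⊕1⊕0⊕0⊕0⊕1⊕0 = 1
p4 (pos 4,5,6,7,12,13,14,15): XOR of data positions = 1⊕1⊕0⊕0⊕0⊕1⊕0 = 1
p8 (pos 8,9,10,11,12,13,14,15): XOR of data positions = 0⊕0⊕0⊕0⊕0⊕1⊕0 = 1
Codeword: 011111010000010

011111010000010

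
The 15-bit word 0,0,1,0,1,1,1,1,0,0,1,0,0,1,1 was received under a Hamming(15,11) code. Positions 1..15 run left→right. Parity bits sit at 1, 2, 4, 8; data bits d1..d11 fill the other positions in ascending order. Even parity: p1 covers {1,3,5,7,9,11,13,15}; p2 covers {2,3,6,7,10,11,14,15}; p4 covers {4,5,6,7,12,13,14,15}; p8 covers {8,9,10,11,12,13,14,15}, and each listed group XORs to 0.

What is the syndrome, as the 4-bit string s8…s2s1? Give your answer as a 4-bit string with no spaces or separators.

s1 (pos 1,3,5,7,9,11,13,15): 0⊕1⊕1⊕1⊕0⊕1⊕0⊕1 = 1
s2 (pos 2,3,6,7,10,11,14,15): 0⊕1⊕1⊕1⊕0⊕1⊕1⊕1 = 0
s4 (pos 4,5,6,7,12,13,14,15): 0⊕1⊕1⊕1⊕0⊕0⊕1⊕1 = 1
s8 (pos 8,9,10,11,12,13,14,15): 1⊕0⊕0⊕1⊕0⊕0⊕1⊕1 = 0
Syndrome s8…s1 = 0101 → error at position 5.

0101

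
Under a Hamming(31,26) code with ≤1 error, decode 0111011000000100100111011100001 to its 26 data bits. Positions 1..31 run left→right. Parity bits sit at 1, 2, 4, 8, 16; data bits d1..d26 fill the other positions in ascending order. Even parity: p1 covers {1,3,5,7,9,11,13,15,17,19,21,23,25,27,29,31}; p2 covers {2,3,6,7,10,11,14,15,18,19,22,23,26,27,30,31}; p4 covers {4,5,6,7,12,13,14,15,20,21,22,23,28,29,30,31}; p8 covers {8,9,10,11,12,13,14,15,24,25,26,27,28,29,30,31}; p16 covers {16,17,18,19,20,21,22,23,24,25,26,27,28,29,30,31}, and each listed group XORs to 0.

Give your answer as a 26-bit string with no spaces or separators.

s1 (pos 1,3,5,7,9,11,13,15,17,19,21,23,25,27,29,31): 0⊕1⊕0⊕1⊕0⊕0⊕0⊕0⊕1⊕0⊕1⊕0⊕1⊕0⊕0⊕1 = 0
s2 (pos 2,3,6,7,10,11,14,15,18,19,22,23,26,27,30,31): 1⊕1⊕1⊕1⊕0⊕0⊕1⊕0⊕0⊕0⊕1⊕0⊕1⊕0⊕0⊕1 = 0
s4 (pos 4,5,6,7,12,13,14,15,20,21,22,23,28,29,30,31): 1⊕0⊕1⊕1⊕0⊕0⊕1⊕0⊕1⊕1⊕1⊕0⊕0⊕0⊕0⊕1 = 0
s8 (pos 8,9,10,11,12,13,14,15,24,25,26,27,28,29,30,31): 0⊕0⊕0⊕0⊕0⊕0⊕1⊕0⊕1⊕1⊕1⊕0⊕0⊕0⊕0⊕1 = 1
s16 (pos 16,17,18,19,20,21,22,23,24,25,26,27,28,29,30,31): 0⊕1⊕0⊕0⊕1⊕1⊕1⊕0⊕1⊕1⊕1⊕0⊕0⊕0⊕0⊕1 = 0
Syndrome s16…s1 = 01000 → error at position 8.
Flip position 8: 0111011000000100100111011100001 → 0111011100000100100111011100001
Read data bits from positions 3,5,6,7,9,10,11,12,13,14,15,17,18,19,20,21,22,23,24,25,26,27,28,29,30,31: 10110000010100111011100001

10110000010100111011100001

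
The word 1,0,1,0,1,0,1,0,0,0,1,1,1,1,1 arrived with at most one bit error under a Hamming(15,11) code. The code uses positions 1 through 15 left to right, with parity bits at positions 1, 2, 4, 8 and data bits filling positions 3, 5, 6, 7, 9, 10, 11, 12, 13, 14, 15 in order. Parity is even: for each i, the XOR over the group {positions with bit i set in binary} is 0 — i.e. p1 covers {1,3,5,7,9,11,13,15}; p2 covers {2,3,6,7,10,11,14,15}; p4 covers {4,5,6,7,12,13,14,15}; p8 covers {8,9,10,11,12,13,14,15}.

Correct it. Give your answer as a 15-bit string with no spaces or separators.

s1 (pos 1,3,5,7,9,11,13,15): 1⊕1⊕1⊕1⊕0⊕1⊕1⊕1 = 1
s2 (pos 2,3,6,7,10,11,14,15): 0⊕1⊕0⊕1⊕0⊕1⊕1⊕1 = 1
s4 (pos 4,5,6,7,12,13,14,15): 0⊕1⊕0⊕1⊕1⊕1⊕1⊕1 = 0
s8 (pos 8,9,10,11,12,13,14,15): 0⊕0⊕0⊕1⊕1⊕1⊕1⊕1 = 1
Syndrome s8…s1 = 1011 → error at position 11.
Flip position 11: 101010100011111 → 101010100001111

101010100001111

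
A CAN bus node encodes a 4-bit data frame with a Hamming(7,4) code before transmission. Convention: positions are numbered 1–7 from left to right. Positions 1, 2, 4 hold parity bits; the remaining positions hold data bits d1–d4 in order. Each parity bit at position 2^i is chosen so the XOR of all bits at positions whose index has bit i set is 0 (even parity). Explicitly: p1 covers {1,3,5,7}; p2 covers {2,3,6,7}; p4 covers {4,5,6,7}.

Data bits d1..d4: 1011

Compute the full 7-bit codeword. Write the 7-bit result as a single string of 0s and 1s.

0110011

Place data at non-parity positions: p1 p2 1 p4 0 1 1
p1 (pos 1,3,5,7): XOR of data positions = 1⊕0⊕1 = 0
p2 (pos 2,3,6,7): XOR of data positions = 1⊕1⊕1 = 1
p4 (pos 4,5,6,7): XOR of data positions = 0⊕1⊕1 = 0
Codeword: 0110011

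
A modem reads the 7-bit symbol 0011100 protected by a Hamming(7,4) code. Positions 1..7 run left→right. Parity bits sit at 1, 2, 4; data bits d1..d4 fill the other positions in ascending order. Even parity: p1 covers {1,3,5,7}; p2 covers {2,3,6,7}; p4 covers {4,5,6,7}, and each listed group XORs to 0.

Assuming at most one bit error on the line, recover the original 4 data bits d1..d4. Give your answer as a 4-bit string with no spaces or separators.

s1 (pos 1,3,5,7): 0⊕1⊕1⊕0 = 0
s2 (pos 2,3,6,7): 0⊕1⊕0⊕0 = 1
s4 (pos 4,5,6,7): 1⊕1⊕0⊕0 = 0
Syndrome s4…s1 = 010 → error at position 2.
Flip position 2: 0011100 → 0111100
Read data bits from positions 3,5,6,7: 1100

1100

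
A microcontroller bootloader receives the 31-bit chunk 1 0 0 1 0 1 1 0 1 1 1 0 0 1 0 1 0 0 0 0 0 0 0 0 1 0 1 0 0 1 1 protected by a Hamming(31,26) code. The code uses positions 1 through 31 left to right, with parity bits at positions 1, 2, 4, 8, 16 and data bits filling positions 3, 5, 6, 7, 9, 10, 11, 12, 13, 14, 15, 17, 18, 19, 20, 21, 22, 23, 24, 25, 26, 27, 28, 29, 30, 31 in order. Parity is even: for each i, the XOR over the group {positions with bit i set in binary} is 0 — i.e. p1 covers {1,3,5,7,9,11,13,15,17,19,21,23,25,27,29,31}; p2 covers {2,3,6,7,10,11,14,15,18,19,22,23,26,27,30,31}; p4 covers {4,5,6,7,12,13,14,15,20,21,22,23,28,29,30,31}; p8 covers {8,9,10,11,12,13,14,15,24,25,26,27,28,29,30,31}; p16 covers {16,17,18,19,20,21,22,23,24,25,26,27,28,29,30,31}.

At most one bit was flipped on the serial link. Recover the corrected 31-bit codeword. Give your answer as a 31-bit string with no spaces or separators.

s1 (pos 1,3,5,7,9,11,13,15,17,19,21,23,25,27,29,31): 1⊕0⊕0⊕1⊕1⊕1⊕0⊕0⊕0⊕0⊕0⊕0⊕1⊕1⊕0⊕1 = 1
s2 (pos 2,3,6,7,10,11,14,15,18,19,22,23,26,27,30,31): 0⊕0⊕1⊕1⊕1⊕1⊕1⊕0⊕0⊕0⊕0⊕0⊕0⊕1⊕1⊕1 = 0
s4 (pos 4,5,6,7,12,13,14,15,20,21,22,23,28,29,30,31): 1⊕0⊕1⊕1⊕0⊕0⊕1⊕0⊕0⊕0⊕0⊕0⊕0⊕0⊕1⊕1 = 0
s8 (pos 8,9,10,11,12,13,14,15,24,25,26,27,28,29,30,31): 0⊕1⊕1⊕1⊕0⊕0⊕1⊕0⊕0⊕1⊕0⊕1⊕0⊕0⊕1⊕1 = 0
s16 (pos 16,17,18,19,20,21,22,23,24,25,26,27,28,29,30,31): 1⊕0⊕0⊕0⊕0⊕0⊕0⊕0⊕0⊕1⊕0⊕1⊕0⊕0⊕1⊕1 = 1
Syndrome s16…s1 = 10001 → error at position 17.
Flip position 17: 1001011011100101000000001010011 → 1001011011100101100000001010011

1001011011100101100000001010011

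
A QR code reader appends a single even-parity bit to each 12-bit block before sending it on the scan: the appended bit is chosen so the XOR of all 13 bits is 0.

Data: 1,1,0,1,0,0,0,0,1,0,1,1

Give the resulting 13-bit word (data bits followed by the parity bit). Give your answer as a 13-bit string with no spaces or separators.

1101000010110

XOR of the 12 data bits: 1⊕1⊕0⊕1⊕0⊕0⊕0⊕0⊕1⊕0⊕1⊕1 = 0
Parity bit = 0 (so all 13 bits XOR to 0).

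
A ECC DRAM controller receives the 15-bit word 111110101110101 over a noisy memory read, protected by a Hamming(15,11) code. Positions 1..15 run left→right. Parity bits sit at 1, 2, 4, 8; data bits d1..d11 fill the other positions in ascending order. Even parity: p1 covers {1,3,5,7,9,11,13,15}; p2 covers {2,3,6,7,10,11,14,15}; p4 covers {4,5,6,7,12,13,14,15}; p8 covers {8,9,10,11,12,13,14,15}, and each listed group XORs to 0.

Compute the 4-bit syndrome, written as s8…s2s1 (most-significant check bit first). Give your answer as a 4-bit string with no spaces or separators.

1100

s1 (pos 1,3,5,7,9,11,13,15): 1⊕1⊕1⊕1⊕1⊕1⊕1⊕1 = 0
s2 (pos 2,3,6,7,10,11,14,15): 1⊕1⊕0⊕1⊕1⊕1⊕0⊕1 = 0
s4 (pos 4,5,6,7,12,13,14,15): 1⊕1⊕0⊕1⊕0⊕1⊕0⊕1 = 1
s8 (pos 8,9,10,11,12,13,14,15): 0⊕1⊕1⊕1⊕0⊕1⊕0⊕1 = 1
Syndrome s8…s1 = 1100 → error at position 12.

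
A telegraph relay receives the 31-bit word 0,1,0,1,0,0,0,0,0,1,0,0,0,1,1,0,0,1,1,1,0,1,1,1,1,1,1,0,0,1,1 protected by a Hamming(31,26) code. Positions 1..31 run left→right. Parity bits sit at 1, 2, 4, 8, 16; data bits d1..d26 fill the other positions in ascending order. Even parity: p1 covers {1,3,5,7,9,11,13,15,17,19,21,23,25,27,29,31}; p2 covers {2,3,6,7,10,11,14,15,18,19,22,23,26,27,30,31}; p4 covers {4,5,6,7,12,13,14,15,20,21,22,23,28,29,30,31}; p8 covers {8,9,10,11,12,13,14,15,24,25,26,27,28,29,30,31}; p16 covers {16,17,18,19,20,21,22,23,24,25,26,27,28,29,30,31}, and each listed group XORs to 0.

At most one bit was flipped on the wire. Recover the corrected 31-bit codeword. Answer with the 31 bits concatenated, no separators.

0101000001000110011101101110011

s1 (pos 1,3,5,7,9,11,13,15,17,19,21,23,25,27,29,31): 0⊕0⊕0⊕0⊕0⊕0⊕0⊕1⊕0⊕1⊕0⊕1⊕1⊕1⊕0⊕1 = 0
s2 (pos 2,3,6,7,10,11,14,15,18,19,22,23,26,27,30,31): 1⊕0⊕0⊕0⊕1⊕0⊕1⊕1⊕1⊕1⊕1⊕1⊕1⊕1⊕1⊕1 = 0
s4 (pos 4,5,6,7,12,13,14,15,20,21,22,23,28,29,30,31): 1⊕0⊕0⊕0⊕0⊕0⊕1⊕1⊕1⊕0⊕1⊕1⊕0⊕0⊕1⊕1 = 0
s8 (pos 8,9,10,11,12,13,14,15,24,25,26,27,28,29,30,31): 0⊕0⊕1⊕0⊕0⊕0⊕1⊕1⊕1⊕1⊕1⊕1⊕0⊕0⊕1⊕1 = 1
s16 (pos 16,17,18,19,20,21,22,23,24,25,26,27,28,29,30,31): 0⊕0⊕1⊕1⊕1⊕0⊕1⊕1⊕1⊕1⊕1⊕1⊕0⊕0⊕1⊕1 = 1
Syndrome s16…s1 = 11000 → error at position 24.
Flip position 24: 0101000001000110011101111110011 → 0101000001000110011101101110011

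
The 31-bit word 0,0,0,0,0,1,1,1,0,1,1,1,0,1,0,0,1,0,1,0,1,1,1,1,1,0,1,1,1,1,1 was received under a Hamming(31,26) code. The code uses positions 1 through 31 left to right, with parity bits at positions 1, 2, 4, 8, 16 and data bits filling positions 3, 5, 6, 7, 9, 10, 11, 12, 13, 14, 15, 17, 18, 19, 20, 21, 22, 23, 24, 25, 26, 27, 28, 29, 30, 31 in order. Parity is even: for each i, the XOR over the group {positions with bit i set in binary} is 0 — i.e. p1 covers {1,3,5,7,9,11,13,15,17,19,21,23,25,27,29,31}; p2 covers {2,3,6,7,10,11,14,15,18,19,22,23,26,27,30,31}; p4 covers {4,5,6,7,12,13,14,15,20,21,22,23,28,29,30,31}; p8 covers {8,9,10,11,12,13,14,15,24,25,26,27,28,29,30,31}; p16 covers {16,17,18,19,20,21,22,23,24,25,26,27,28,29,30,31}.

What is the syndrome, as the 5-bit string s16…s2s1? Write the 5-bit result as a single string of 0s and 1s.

00110

s1 (pos 1,3,5,7,9,11,13,15,17,19,21,23,25,27,29,31): 0⊕0⊕0⊕1⊕0⊕1⊕0⊕0⊕1⊕1⊕1⊕1⊕1⊕1⊕1⊕1 = 0
s2 (pos 2,3,6,7,10,11,14,15,18,19,22,23,26,27,30,31): 0⊕0⊕1⊕1⊕1⊕1⊕1⊕0⊕0⊕1⊕1⊕1⊕0⊕1⊕1⊕1 = 1
s4 (pos 4,5,6,7,12,13,14,15,20,21,22,23,28,29,30,31): 0⊕0⊕1⊕1⊕1⊕0⊕1⊕0⊕0⊕1⊕1⊕1⊕1⊕1⊕1⊕1 = 1
s8 (pos 8,9,10,11,12,13,14,15,24,25,26,27,28,29,30,31): 1⊕0⊕1⊕1⊕1⊕0⊕1⊕0⊕1⊕1⊕0⊕1⊕1⊕1⊕1⊕1 = 0
s16 (pos 16,17,18,19,20,21,22,23,24,25,26,27,28,29,30,31): 0⊕1⊕0⊕1⊕0⊕1⊕1⊕1⊕1⊕1⊕0⊕1⊕1⊕1⊕1⊕1 = 0
Syndrome s16…s1 = 00110 → error at position 6.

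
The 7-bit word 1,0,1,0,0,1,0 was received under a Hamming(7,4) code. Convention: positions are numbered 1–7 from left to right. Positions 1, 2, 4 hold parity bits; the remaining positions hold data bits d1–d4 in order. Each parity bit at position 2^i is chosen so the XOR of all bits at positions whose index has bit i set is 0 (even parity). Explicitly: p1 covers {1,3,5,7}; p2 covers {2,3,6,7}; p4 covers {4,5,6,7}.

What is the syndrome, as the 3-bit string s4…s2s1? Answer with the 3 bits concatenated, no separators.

s1 (pos 1,3,5,7): 1⊕1⊕0⊕0 = 0
s2 (pos 2,3,6,7): 0⊕1⊕1⊕0 = 0
s4 (pos 4,5,6,7): 0⊕0⊕1⊕0 = 1
Syndrome s4…s1 = 100 → error at position 4.

100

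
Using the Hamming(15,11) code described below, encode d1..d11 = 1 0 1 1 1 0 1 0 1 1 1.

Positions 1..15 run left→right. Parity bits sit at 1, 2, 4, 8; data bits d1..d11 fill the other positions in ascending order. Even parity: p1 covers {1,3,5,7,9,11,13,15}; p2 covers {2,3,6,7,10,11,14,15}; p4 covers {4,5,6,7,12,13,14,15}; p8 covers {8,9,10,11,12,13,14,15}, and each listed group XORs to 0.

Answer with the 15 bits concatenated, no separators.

001101111010111

Place data at non-parity positions: p1 p2 1 p4 0 1 1 p8 1 0 1 0 1 1 1
p1 (pos 1,3,5,7,9,11,13,15): XOR of data positions = 1⊕0⊕1⊕1⊕1⊕1⊕1 = 0
p2 (pos 2,3,6,7,10,11,14,15): XOR of data positions = 1⊕1⊕1⊕0⊕1⊕1⊕1 = 0
p4 (pos 4,5,6,7,12,13,14,15): XOR of data positions = 0⊕1⊕1⊕0⊕1⊕1⊕1 = 1
p8 (pos 8,9,10,11,12,13,14,15): XOR of data positions = 1⊕0⊕1⊕0⊕1⊕1⊕1 = 1
Codeword: 001101111010111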